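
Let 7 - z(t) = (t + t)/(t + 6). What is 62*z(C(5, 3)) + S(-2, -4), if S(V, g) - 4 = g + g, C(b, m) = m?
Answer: 1166/3 ≈ 388.67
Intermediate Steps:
S(V, g) = 4 + 2*g (S(V, g) = 4 + (g + g) = 4 + 2*g)
z(t) = 7 - 2*t/(6 + t) (z(t) = 7 - (t + t)/(t + 6) = 7 - 2*t/(6 + t))
62*z(C(5, 3)) + S(-2, -4) = 62*((42 + 5*3)/(6 + 3)) + (4 + 2*(-4)) = 62*((42 + 15)/9) + (4 - 8) = 62*((1/9)*57) - 4 = 62*(19/3) - 4 = 1178/3 - 4 = 1166/3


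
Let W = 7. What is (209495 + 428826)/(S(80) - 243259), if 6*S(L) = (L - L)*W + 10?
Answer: -1914963/729772 ≈ -2.6241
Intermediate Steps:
S(L) = 5/3 (S(L) = ((L - L)*7 + 10)/6 = (0*7 + 10)/6 = (0 + 10)/6 = (1/6)*10 = 5/3)
(209495 + 428826)/(S(80) - 243259) = (209495 + 428826)/(5/3 - 243259) = 638321/(-729772/3) = 638321*(-3/729772) = -1914963/729772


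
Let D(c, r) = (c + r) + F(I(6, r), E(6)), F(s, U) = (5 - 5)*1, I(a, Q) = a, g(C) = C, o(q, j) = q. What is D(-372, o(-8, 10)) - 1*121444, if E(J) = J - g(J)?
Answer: -121824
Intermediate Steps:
E(J) = 0 (E(J) = J - J = 0)
F(s, U) = 0 (F(s, U) = 0*1 = 0)
D(c, r) = c + r (D(c, r) = (c + r) + 0 = c + r)
D(-372, o(-8, 10)) - 1*121444 = (-372 - 8) - 1*121444 = -380 - 121444 = -121824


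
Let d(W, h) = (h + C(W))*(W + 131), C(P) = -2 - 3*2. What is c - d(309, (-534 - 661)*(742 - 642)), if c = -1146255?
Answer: 51437265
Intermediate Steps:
C(P) = -8 (C(P) = -2 - 6 = -8)
d(W, h) = (-8 + h)*(131 + W) (d(W, h) = (h - 8)*(W + 131) = (-8 + h)*(131 + W))
c - d(309, (-534 - 661)*(742 - 642)) = -1146255 - (-1048 - 8*309 + 131*((-534 - 661)*(742 - 642)) + 309*((-534 - 661)*(742 - 642))) = -1146255 - (-1048 - 2472 + 131*(-1195*100) + 309*(-1195*100)) = -1146255 - (-1048 - 2472 + 131*(-119500) + 309*(-119500)) = -1146255 - (-1048 - 2472 - 15654500 - 36925500) = -1146255 - 1*(-52583520) = -1146255 + 52583520 = 51437265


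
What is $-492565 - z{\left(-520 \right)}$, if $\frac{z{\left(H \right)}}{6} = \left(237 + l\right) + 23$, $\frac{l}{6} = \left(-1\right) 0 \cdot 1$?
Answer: $-494125$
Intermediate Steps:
$l = 0$ ($l = 6 \left(-1\right) 0 \cdot 1 = 6 \cdot 0 \cdot 1 = 6 \cdot 0 = 0$)
$z{\left(H \right)} = 1560$ ($z{\left(H \right)} = 6 \left(\left(237 + 0\right) + 23\right) = 6 \left(237 + 23\right) = 6 \cdot 260 = 1560$)
$-492565 - z{\left(-520 \right)} = -492565 - 1560 = -494125$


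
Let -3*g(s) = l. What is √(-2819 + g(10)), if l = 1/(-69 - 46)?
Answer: I*√335531130/345 ≈ 53.094*I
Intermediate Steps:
l = -1/115 (l = 1/(-115) = -1/115 ≈ -0.0086956)
g(s) = 1/345 (g(s) = -⅓*(-1/115) = 1/345)
√(-2819 + g(10)) = √(-2819 + 1/345) = √(-972554/345) = I*√335531130/345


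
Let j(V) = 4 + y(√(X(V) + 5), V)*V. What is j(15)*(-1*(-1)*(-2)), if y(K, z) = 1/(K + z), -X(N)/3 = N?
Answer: 2*(-8*√10 + 75*I)/(-15*I + 2*√10) ≈ -9.6981 + 0.71599*I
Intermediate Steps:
X(N) = -3*N
j(V) = 4 + V/(V + √(5 - 3*V)) (j(V) = 4 + V/(√(-3*V + 5) + V) = 4 + V/(√(5 - 3*V) + V) = 4 + V/(V + √(5 - 3*V)))
j(15)*(-1*(-1)*(-2)) = (4 + 15/(15 + √(5 - 3*15)))*(-1*(-1)*(-2)) = (4 + 15/(15 + √(5 - 45)))*(1*(-2)) = (4 + 15/(15 + √(-40)))*(-2) = (4 + 15/(15 + 2*I*√10))*(-2) = -8 - 30/(15 + 2*I*√10)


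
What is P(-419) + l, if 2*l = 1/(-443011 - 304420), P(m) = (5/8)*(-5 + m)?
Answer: -396138431/1494862 ≈ -265.00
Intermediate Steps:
P(m) = -25/8 + 5*m/8 (P(m) = (5*(⅛))*(-5 + m) = 5*(-5 + m)/8 = -25/8 + 5*m/8)
l = -1/1494862 (l = 1/(2*(-443011 - 304420)) = (½)/(-747431) = (½)*(-1/747431) = -1/1494862 ≈ -6.6896e-7)
P(-419) + l = (-25/8 + (5/8)*(-419)) - 1/1494862 = (-25/8 - 2095/8) - 1/1494862 = -265 - 1/1494862 = -396138431/1494862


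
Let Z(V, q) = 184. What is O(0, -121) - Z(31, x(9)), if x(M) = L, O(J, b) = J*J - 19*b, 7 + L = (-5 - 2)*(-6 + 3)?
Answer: 2115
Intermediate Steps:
L = 14 (L = -7 + (-5 - 2)*(-6 + 3) = -7 - 7*(-3) = -7 + 21 = 14)
O(J, b) = J² - 19*b
x(M) = 14
O(0, -121) - Z(31, x(9)) = (0² - 19*(-121)) - 1*184 = (0 + 2299) - 184 = 2299 - 184 = 2115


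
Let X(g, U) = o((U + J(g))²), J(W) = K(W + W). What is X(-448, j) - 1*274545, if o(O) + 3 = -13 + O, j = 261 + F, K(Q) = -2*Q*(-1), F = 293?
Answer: 1258083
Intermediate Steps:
K(Q) = 2*Q
J(W) = 4*W (J(W) = 2*(W + W) = 2*(2*W) = 4*W)
j = 554 (j = 261 + 293 = 554)
o(O) = -16 + O (o(O) = -3 + (-13 + O) = -16 + O)
X(g, U) = -16 + (U + 4*g)²
X(-448, j) - 1*274545 = (-16 + (554 + 4*(-448))²) - 1*274545 = (-16 + (554 - 1792)²) - 274545 = (-16 + (-1238)²) - 274545 = (-16 + 1532644) - 274545 = 1532628 - 274545 = 1258083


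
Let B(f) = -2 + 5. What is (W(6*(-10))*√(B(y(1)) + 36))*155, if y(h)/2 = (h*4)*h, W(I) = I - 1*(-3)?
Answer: -8835*√39 ≈ -55175.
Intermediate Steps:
W(I) = 3 + I (W(I) = I + 3 = 3 + I)
y(h) = 8*h² (y(h) = 2*((h*4)*h) = 2*((4*h)*h) = 2*(4*h²) = 8*h²)
B(f) = 3
(W(6*(-10))*√(B(y(1)) + 36))*155 = ((3 + 6*(-10))*√(3 + 36))*155 = ((3 - 60)*√39)*155 = -57*√39*155 = -8835*√39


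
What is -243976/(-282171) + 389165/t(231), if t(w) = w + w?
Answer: 1744822129/2069254 ≈ 843.21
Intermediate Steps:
t(w) = 2*w
-243976/(-282171) + 389165/t(231) = -243976/(-282171) + 389165/((2*231)) = -243976*(-1/282171) + 389165/462 = 243976/282171 + 389165*(1/462) = 243976/282171 + 55595/66 = 1744822129/2069254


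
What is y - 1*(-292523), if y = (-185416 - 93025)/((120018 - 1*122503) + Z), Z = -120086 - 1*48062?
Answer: 49914355500/170633 ≈ 2.9252e+5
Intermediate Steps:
Z = -168148 (Z = -120086 - 48062 = -168148)
y = 278441/170633 (y = (-185416 - 93025)/((120018 - 1*122503) - 168148) = -278441/((120018 - 122503) - 168148) = -278441/(-2485 - 168148) = -278441/(-170633) = -278441*(-1/170633) = 278441/170633 ≈ 1.6318)
y - 1*(-292523) = 278441/170633 - 1*(-292523) = 278441/170633 + 292523 = 49914355500/170633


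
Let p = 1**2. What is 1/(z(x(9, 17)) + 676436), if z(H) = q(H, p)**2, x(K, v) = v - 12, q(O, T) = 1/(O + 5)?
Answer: 100/67643601 ≈ 1.4783e-6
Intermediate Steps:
p = 1
q(O, T) = 1/(5 + O)
x(K, v) = -12 + v
z(H) = (5 + H)**(-2) (z(H) = (1/(5 + H))**2 = (5 + H)**(-2))
1/(z(x(9, 17)) + 676436) = 1/((5 + (-12 + 17))**(-2) + 676436) = 1/((5 + 5)**(-2) + 676436) = 1/(10**(-2) + 676436) = 1/(1/100 + 676436) = 1/(67643601/100) = 100/67643601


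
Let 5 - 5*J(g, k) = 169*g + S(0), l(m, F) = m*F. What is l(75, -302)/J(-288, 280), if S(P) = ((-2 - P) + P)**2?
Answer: -113250/48673 ≈ -2.3268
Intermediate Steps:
S(P) = 4 (S(P) = (-2)**2 = 4)
l(m, F) = F*m
J(g, k) = 1/5 - 169*g/5 (J(g, k) = 1 - (169*g + 4)/5 = 1 - (4 + 169*g)/5 = 1 + (-4/5 - 169*g/5) = 1/5 - 169*g/5)
l(75, -302)/J(-288, 280) = (-302*75)/(1/5 - 169/5*(-288)) = -22650/(1/5 + 48672/5) = -22650/48673/5 = -22650*5/48673 = -113250/48673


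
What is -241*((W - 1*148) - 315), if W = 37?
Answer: 102666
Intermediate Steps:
-241*((W - 1*148) - 315) = -241*((37 - 1*148) - 315) = -241*((37 - 148) - 315) = -241*(-111 - 315) = -241*(-426) = 102666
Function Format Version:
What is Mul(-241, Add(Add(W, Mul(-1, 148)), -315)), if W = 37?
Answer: 102666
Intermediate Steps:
Mul(-241, Add(Add(W, Mul(-1, 148)), -315)) = Mul(-241, Add(Add(37, Mul(-1, 148)), -315)) = Mul(-241, Add(Add(37, -148), -315)) = Mul(-241, Add(-111, -315)) = Mul(-241, -426) = 102666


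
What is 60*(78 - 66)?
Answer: 720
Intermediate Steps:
60*(78 - 66) = 60*12 = 720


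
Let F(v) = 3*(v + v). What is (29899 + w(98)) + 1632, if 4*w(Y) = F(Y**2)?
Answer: 45937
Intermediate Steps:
F(v) = 6*v (F(v) = 3*(2*v) = 6*v)
w(Y) = 3*Y**2/2 (w(Y) = (6*Y**2)/4 = 3*Y**2/2)
(29899 + w(98)) + 1632 = (29899 + (3/2)*98**2) + 1632 = (29899 + (3/2)*9604) + 1632 = (29899 + 14406) + 1632 = 44305 + 1632 = 45937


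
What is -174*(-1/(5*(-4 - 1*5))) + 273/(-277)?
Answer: -20161/4155 ≈ -4.8522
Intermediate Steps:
-174*(-1/(5*(-4 - 1*5))) + 273/(-277) = -174*(-1/(5*(-4 - 5))) + 273*(-1/277) = -174/(-9*(-1)*5) - 273/277 = -174/(9*5) - 273/277 = -174/45 - 273/277 = -174*1/45 - 273/277 = -58/15 - 273/277 = -20161/4155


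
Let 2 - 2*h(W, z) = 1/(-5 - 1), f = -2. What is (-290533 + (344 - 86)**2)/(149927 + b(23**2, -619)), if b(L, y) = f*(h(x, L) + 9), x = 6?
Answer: -1343814/899441 ≈ -1.4941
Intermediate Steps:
h(W, z) = 13/12 (h(W, z) = 1 - 1/(2*(-5 - 1)) = 1 - 1/2/(-6) = 1 - 1/2*(-1/6) = 1 + 1/12 = 13/12)
b(L, y) = -121/6 (b(L, y) = -2*(13/12 + 9) = -2*121/12 = -121/6)
(-290533 + (344 - 86)**2)/(149927 + b(23**2, -619)) = (-290533 + (344 - 86)**2)/(149927 - 121/6) = (-290533 + 258**2)/(899441/6) = (-290533 + 66564)*(6/899441) = -223969*6/899441 = -1343814/899441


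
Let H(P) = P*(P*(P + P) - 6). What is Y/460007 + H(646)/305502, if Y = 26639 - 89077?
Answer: 124001080702448/70266529257 ≈ 1764.7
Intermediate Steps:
H(P) = P*(-6 + 2*P**2) (H(P) = P*(P*(2*P) - 6) = P*(2*P**2 - 6) = P*(-6 + 2*P**2))
Y = -62438
Y/460007 + H(646)/305502 = -62438/460007 + (2*646*(-3 + 646**2))/305502 = -62438*1/460007 + (2*646*(-3 + 417316))*(1/305502) = -62438/460007 + (2*646*417313)*(1/305502) = -62438/460007 + 539168396*(1/305502) = -62438/460007 + 269584198/152751 = 124001080702448/70266529257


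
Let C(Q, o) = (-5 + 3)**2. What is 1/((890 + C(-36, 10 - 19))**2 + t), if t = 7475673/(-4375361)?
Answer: 4375361/3496938548523 ≈ 1.2512e-6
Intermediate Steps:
C(Q, o) = 4 (C(Q, o) = (-2)**2 = 4)
t = -7475673/4375361 (t = 7475673*(-1/4375361) = -7475673/4375361 ≈ -1.7086)
1/((890 + C(-36, 10 - 19))**2 + t) = 1/((890 + 4)**2 - 7475673/4375361) = 1/(894**2 - 7475673/4375361) = 1/(799236 - 7475673/4375361) = 1/(3496938548523/4375361) = 4375361/3496938548523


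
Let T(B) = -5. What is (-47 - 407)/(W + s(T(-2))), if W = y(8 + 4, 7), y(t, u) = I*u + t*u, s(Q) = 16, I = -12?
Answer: -227/8 ≈ -28.375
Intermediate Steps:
y(t, u) = -12*u + t*u
W = 0 (W = 7*(-12 + (8 + 4)) = 7*(-12 + 12) = 7*0 = 0)
(-47 - 407)/(W + s(T(-2))) = (-47 - 407)/(0 + 16) = -454/16 = -454*1/16 = -227/8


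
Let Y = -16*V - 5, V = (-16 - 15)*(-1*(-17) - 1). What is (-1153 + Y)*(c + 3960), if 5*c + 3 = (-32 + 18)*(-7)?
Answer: 26969662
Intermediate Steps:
c = 19 (c = -3/5 + ((-32 + 18)*(-7))/5 = -3/5 + (-14*(-7))/5 = -3/5 + (1/5)*98 = -3/5 + 98/5 = 19)
V = -496 (V = -31*(17 - 1) = -31*16 = -496)
Y = 7931 (Y = -16*(-496) - 5 = 7936 - 5 = 7931)
(-1153 + Y)*(c + 3960) = (-1153 + 7931)*(19 + 3960) = 6778*3979 = 26969662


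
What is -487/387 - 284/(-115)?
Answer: 53903/44505 ≈ 1.2112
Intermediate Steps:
-487/387 - 284/(-115) = -487*1/387 - 284*(-1/115) = -487/387 + 284/115 = 53903/44505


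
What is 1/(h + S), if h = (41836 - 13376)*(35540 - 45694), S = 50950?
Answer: -1/288931890 ≈ -3.4610e-9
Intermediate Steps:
h = -288982840 (h = 28460*(-10154) = -288982840)
1/(h + S) = 1/(-288982840 + 50950) = 1/(-288931890) = -1/288931890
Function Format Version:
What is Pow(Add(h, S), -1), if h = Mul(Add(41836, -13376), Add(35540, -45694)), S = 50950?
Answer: Rational(-1, 288931890) ≈ -3.4610e-9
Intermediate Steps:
h = -288982840 (h = Mul(28460, -10154) = -288982840)
Pow(Add(h, S), -1) = Pow(Add(-288982840, 50950), -1) = Pow(-288931890, -1) = Rational(-1, 288931890)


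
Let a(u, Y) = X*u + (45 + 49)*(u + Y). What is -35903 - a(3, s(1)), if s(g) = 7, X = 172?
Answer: -37359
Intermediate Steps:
a(u, Y) = 94*Y + 266*u (a(u, Y) = 172*u + (45 + 49)*(u + Y) = 172*u + 94*(Y + u) = 172*u + (94*Y + 94*u) = 94*Y + 266*u)
-35903 - a(3, s(1)) = -35903 - (94*7 + 266*3) = -35903 - (658 + 798) = -35903 - 1*1456 = -35903 - 1456 = -37359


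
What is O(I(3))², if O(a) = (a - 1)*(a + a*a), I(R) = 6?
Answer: 44100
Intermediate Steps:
O(a) = (-1 + a)*(a + a²)
O(I(3))² = (6³ - 1*6)² = (216 - 6)² = 210² = 44100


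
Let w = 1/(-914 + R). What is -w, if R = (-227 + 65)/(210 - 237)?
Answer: 1/908 ≈ 0.0011013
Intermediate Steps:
R = 6 (R = -162/(-27) = -162*(-1/27) = 6)
w = -1/908 (w = 1/(-914 + 6) = 1/(-908) = -1/908 ≈ -0.0011013)
-w = -1*(-1/908) = 1/908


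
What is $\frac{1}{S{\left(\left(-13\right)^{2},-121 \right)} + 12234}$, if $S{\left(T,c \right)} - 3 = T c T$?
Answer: $- \frac{1}{3443644} \approx -2.9039 \cdot 10^{-7}$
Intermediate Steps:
$S{\left(T,c \right)} = 3 + c T^{2}$ ($S{\left(T,c \right)} = 3 + T c T = 3 + c T^{2}$)
$\frac{1}{S{\left(\left(-13\right)^{2},-121 \right)} + 12234} = \frac{1}{\left(3 - 121 \left(\left(-13\right)^{2}\right)^{2}\right) + 12234} = \frac{1}{\left(3 - 121 \cdot 169^{2}\right) + 12234} = \frac{1}{\left(3 - 3455881\right) + 12234} = \frac{1}{-3455878 + 12234} = \frac{1}{-3443644} = - \frac{1}{3443644}$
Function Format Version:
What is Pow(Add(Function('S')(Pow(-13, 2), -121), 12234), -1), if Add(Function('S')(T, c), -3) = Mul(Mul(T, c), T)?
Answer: Rational(-1, 3443644) ≈ -2.9039e-7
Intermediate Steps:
Function('S')(T, c) = Add(3, Mul(c, Pow(T, 2))) (Function('S')(T, c) = Add(3, Mul(Mul(T, c), T)) = Add(3, Mul(c, Pow(T, 2))))
Pow(Add(Function('S')(Pow(-13, 2), -121), 12234), -1) = Pow(Add(Add(3, Mul(-121, Pow(Pow(-13, 2), 2))), 12234), -1) = Pow(Add(Add(3, Mul(-121, Pow(169, 2))), 12234), -1) = Pow(Add(Add(3, Mul(-121, 28561)), 12234), -1) = Pow(Add(Add(3, -3455881), 12234), -1) = Pow(Add(-3455878, 12234), -1) = Pow(-3443644, -1) = Rational(-1, 3443644)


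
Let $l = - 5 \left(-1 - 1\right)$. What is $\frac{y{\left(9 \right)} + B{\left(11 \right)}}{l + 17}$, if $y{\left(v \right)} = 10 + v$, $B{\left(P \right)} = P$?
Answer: $\frac{10}{9} \approx 1.1111$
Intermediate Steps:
$l = 10$ ($l = \left(-5\right) \left(-2\right) = 10$)
$\frac{y{\left(9 \right)} + B{\left(11 \right)}}{l + 17} = \frac{\left(10 + 9\right) + 11}{10 + 17} = \frac{19 + 11}{27} = 30 \cdot \frac{1}{27} = \frac{10}{9}$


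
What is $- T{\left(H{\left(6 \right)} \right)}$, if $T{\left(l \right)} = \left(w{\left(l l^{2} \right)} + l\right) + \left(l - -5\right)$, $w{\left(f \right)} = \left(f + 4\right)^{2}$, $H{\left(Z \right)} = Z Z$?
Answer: $-2177155677$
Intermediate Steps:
$H{\left(Z \right)} = Z^{2}$
$w{\left(f \right)} = \left(4 + f\right)^{2}$
$T{\left(l \right)} = 5 + \left(4 + l^{3}\right)^{2} + 2 l$ ($T{\left(l \right)} = \left(\left(4 + l l^{2}\right)^{2} + l\right) + \left(l - -5\right) = \left(\left(4 + l^{3}\right)^{2} + l\right) + \left(l + 5\right) = \left(l + \left(4 + l^{3}\right)^{2}\right) + \left(5 + l\right) = 5 + \left(4 + l^{3}\right)^{2} + 2 l$)
$- T{\left(H{\left(6 \right)} \right)} = - (5 + \left(4 + \left(6^{2}\right)^{3}\right)^{2} + 2 \cdot 6^{2}) = - (5 + \left(4 + 36^{3}\right)^{2} + 2 \cdot 36) = - (5 + \left(4 + 46656\right)^{2} + 72) = - (5 + 46660^{2} + 72) = - (5 + 2177155600 + 72) = \left(-1\right) 2177155677 = -2177155677$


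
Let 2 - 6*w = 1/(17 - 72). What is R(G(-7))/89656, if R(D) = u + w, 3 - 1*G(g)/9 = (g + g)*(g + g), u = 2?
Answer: 257/9862160 ≈ 2.6059e-5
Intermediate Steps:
G(g) = 27 - 36*g² (G(g) = 27 - 9*(g + g)*(g + g) = 27 - 9*2*g*2*g = 27 - 36*g²)
w = 37/110 (w = ⅓ - 1/(6*(17 - 72)) = ⅓ - ⅙/(-55) = ⅓ - ⅙*(-1/55) = ⅓ + 1/330 = 37/110 ≈ 0.33636)
R(D) = 257/110 (R(D) = 2 + 37/110 = 257/110)
R(G(-7))/89656 = (257/110)/89656 = (257/110)*(1/89656) = 257/9862160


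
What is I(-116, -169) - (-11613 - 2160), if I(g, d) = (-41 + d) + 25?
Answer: 13588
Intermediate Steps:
I(g, d) = -16 + d
I(-116, -169) - (-11613 - 2160) = (-16 - 169) - (-11613 - 2160) = -185 - 1*(-13773) = -185 + 13773 = 13588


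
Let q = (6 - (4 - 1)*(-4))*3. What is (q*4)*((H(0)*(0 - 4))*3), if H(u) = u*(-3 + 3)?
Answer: 0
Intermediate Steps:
H(u) = 0 (H(u) = u*0 = 0)
q = 54 (q = (6 - 3*(-4))*3 = (6 - 1*(-12))*3 = (6 + 12)*3 = 18*3 = 54)
(q*4)*((H(0)*(0 - 4))*3) = (54*4)*((0*(0 - 4))*3) = 216*((0*(-4))*3) = 216*(0*3) = 216*0 = 0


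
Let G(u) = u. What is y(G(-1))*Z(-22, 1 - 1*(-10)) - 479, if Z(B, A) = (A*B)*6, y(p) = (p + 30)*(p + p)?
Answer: 83737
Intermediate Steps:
y(p) = 2*p*(30 + p) (y(p) = (30 + p)*(2*p) = 2*p*(30 + p))
Z(B, A) = 6*A*B
y(G(-1))*Z(-22, 1 - 1*(-10)) - 479 = (2*(-1)*(30 - 1))*(6*(1 - 1*(-10))*(-22)) - 479 = (2*(-1)*29)*(6*(1 + 10)*(-22)) - 479 = -348*11*(-22) - 479 = -58*(-1452) - 479 = 84216 - 479 = 83737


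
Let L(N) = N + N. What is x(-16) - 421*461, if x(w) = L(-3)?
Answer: -194087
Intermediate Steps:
L(N) = 2*N
x(w) = -6 (x(w) = 2*(-3) = -6)
x(-16) - 421*461 = -6 - 421*461 = -6 - 194081 = -194087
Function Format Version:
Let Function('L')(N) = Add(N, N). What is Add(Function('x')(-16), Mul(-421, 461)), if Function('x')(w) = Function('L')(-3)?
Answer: -194087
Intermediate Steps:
Function('L')(N) = Mul(2, N)
Function('x')(w) = -6 (Function('x')(w) = Mul(2, -3) = -6)
Add(Function('x')(-16), Mul(-421, 461)) = Add(-6, Mul(-421, 461)) = Add(-6, -194081) = -194087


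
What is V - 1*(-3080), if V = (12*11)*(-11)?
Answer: 1628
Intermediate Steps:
V = -1452 (V = 132*(-11) = -1452)
V - 1*(-3080) = -1452 - 1*(-3080) = -1452 + 3080 = 1628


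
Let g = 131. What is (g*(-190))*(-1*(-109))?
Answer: -2713010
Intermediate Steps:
(g*(-190))*(-1*(-109)) = (131*(-190))*(-1*(-109)) = -24890*109 = -2713010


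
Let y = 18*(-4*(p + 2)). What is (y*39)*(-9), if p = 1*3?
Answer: 126360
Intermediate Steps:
p = 3
y = -360 (y = 18*(-4*(3 + 2)) = 18*(-4*5) = 18*(-20) = -360)
(y*39)*(-9) = -360*39*(-9) = -14040*(-9) = 126360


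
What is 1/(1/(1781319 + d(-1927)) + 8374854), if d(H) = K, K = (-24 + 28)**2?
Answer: 1781335/14918420550091 ≈ 1.1941e-7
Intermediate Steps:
K = 16 (K = 4**2 = 16)
d(H) = 16
1/(1/(1781319 + d(-1927)) + 8374854) = 1/(1/(1781319 + 16) + 8374854) = 1/(1/1781335 + 8374854) = 1/(14918420550091/1781335) = 1781335/14918420550091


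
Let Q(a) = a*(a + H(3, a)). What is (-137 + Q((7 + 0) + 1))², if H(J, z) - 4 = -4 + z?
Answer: 81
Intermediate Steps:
H(J, z) = z (H(J, z) = 4 + (-4 + z) = z)
Q(a) = 2*a² (Q(a) = a*(a + a) = a*(2*a) = 2*a²)
(-137 + Q((7 + 0) + 1))² = (-137 + 2*((7 + 0) + 1)²)² = (-137 + 2*(7 + 1)²)² = (-137 + 2*8²)² = (-137 + 2*64)² = (-137 + 128)² = (-9)² = 81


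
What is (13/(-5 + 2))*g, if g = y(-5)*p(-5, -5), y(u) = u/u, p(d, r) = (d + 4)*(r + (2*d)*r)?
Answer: 195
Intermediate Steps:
p(d, r) = (4 + d)*(r + 2*d*r)
y(u) = 1
g = -45 (g = 1*(-5*(4 + 2*(-5)² + 9*(-5))) = 1*(-5*(4 + 2*25 - 45)) = 1*(-5*(4 + 50 - 45)) = 1*(-5*9) = 1*(-45) = -45)
(13/(-5 + 2))*g = (13/(-5 + 2))*(-45) = (13/(-3))*(-45) = (13*(-⅓))*(-45) = -13/3*(-45) = 195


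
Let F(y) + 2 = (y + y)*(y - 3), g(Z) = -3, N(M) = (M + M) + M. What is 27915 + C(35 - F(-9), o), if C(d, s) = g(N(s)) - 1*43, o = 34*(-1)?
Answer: 27869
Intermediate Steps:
N(M) = 3*M (N(M) = 2*M + M = 3*M)
o = -34
F(y) = -2 + 2*y*(-3 + y) (F(y) = -2 + (y + y)*(y - 3) = -2 + (2*y)*(-3 + y) = -2 + 2*y*(-3 + y))
C(d, s) = -46 (C(d, s) = -3 - 1*43 = -3 - 43 = -46)
27915 + C(35 - F(-9), o) = 27915 - 46 = 27869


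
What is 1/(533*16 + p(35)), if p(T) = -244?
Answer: 1/8284 ≈ 0.00012071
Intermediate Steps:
1/(533*16 + p(35)) = 1/(533*16 - 244) = 1/(8528 - 244) = 1/8284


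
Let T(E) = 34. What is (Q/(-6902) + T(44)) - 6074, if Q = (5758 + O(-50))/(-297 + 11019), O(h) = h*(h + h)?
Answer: -74496600753/12333874 ≈ -6040.0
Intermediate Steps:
O(h) = 2*h² (O(h) = h*(2*h) = 2*h²)
Q = 1793/1787 (Q = (5758 + 2*(-50)²)/(-297 + 11019) = (5758 + 2*2500)/10722 = (5758 + 5000)*(1/10722) = 10758*(1/10722) = 1793/1787 ≈ 1.0034)
(Q/(-6902) + T(44)) - 6074 = ((1793/1787)/(-6902) + 34) - 6074 = ((1793/1787)*(-1/6902) + 34) - 6074 = (-1793/12333874 + 34) - 6074 = 419349923/12333874 - 6074 = -74496600753/12333874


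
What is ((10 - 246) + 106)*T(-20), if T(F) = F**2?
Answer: -52000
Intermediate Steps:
((10 - 246) + 106)*T(-20) = ((10 - 246) + 106)*(-20)**2 = (-236 + 106)*400 = -130*400 = -52000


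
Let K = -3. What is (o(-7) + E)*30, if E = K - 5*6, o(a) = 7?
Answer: -780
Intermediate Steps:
E = -33 (E = -3 - 5*6 = -3 - 30 = -33)
(o(-7) + E)*30 = (7 - 33)*30 = -26*30 = -780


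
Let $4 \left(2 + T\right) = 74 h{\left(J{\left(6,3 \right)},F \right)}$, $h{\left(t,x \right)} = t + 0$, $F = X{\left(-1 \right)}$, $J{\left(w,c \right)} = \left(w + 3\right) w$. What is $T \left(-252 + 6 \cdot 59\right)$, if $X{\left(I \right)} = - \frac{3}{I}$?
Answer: $101694$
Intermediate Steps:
$J{\left(w,c \right)} = w \left(3 + w\right)$ ($J{\left(w,c \right)} = \left(3 + w\right) w = w \left(3 + w\right)$)
$F = 3$ ($F = - \frac{3}{-1} = \left(-3\right) \left(-1\right) = 3$)
$h{\left(t,x \right)} = t$
$T = 997$ ($T = -2 + \frac{74 \cdot 6 \left(3 + 6\right)}{4} = -2 + \frac{74 \cdot 6 \cdot 9}{4} = -2 + \frac{74 \cdot 54}{4} = -2 + \frac{1}{4} \cdot 3996 = -2 + 999 = 997$)
$T \left(-252 + 6 \cdot 59\right) = 997 \left(-252 + 6 \cdot 59\right) = 997 \left(-252 + 354\right) = 997 \cdot 102 = 101694$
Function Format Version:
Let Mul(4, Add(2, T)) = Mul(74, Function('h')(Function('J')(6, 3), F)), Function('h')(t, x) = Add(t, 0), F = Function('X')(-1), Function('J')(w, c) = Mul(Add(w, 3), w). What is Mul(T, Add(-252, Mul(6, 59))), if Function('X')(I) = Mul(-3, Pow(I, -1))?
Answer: 101694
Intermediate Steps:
Function('J')(w, c) = Mul(w, Add(3, w)) (Function('J')(w, c) = Mul(Add(3, w), w) = Mul(w, Add(3, w)))
F = 3 (F = Mul(-3, Pow(-1, -1)) = Mul(-3, -1) = 3)
Function('h')(t, x) = t
T = 997 (T = Add(-2, Mul(Rational(1, 4), Mul(74, Mul(6, Add(3, 6))))) = Add(-2, Mul(Rational(1, 4), Mul(74, Mul(6, 9)))) = Add(-2, Mul(Rational(1, 4), Mul(74, 54))) = Add(-2, Mul(Rational(1, 4), 3996)) = Add(-2, 999) = 997)
Mul(T, Add(-252, Mul(6, 59))) = Mul(997, Add(-252, Mul(6, 59))) = Mul(997, Add(-252, 354)) = Mul(997, 102) = 101694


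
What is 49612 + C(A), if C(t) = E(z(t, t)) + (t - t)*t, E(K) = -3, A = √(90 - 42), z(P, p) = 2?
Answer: 49609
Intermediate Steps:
A = 4*√3 (A = √48 = 4*√3 ≈ 6.9282)
C(t) = -3 (C(t) = -3 + (t - t)*t = -3 + 0*t = -3 + 0 = -3)
49612 + C(A) = 49612 - 3 = 49609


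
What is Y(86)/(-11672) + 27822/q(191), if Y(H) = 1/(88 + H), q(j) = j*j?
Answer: 56504442335/74090284368 ≈ 0.76264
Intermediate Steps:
q(j) = j²
Y(86)/(-11672) + 27822/q(191) = 1/((88 + 86)*(-11672)) + 27822/(191²) = -1/11672/174 + 27822/36481 = (1/174)*(-1/11672) + 27822*(1/36481) = -1/2030928 + 27822/36481 = 56504442335/74090284368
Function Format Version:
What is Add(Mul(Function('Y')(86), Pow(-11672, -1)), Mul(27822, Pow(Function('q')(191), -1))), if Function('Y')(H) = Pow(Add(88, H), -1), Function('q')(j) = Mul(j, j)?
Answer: Rational(56504442335, 74090284368) ≈ 0.76264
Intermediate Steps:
Function('q')(j) = Pow(j, 2)
Add(Mul(Function('Y')(86), Pow(-11672, -1)), Mul(27822, Pow(Function('q')(191), -1))) = Add(Mul(Pow(Add(88, 86), -1), Pow(-11672, -1)), Mul(27822, Pow(Pow(191, 2), -1))) = Add(Mul(Pow(174, -1), Rational(-1, 11672)), Mul(27822, Pow(36481, -1))) = Add(Mul(Rational(1, 174), Rational(-1, 11672)), Mul(27822, Rational(1, 36481))) = Add(Rational(-1, 2030928), Rational(27822, 36481)) = Rational(56504442335, 74090284368)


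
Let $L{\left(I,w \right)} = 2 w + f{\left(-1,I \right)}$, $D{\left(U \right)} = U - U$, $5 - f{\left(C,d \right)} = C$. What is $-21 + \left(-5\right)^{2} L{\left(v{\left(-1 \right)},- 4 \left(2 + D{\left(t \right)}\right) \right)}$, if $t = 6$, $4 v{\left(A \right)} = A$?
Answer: $-271$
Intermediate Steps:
$v{\left(A \right)} = \frac{A}{4}$
$f{\left(C,d \right)} = 5 - C$
$D{\left(U \right)} = 0$
$L{\left(I,w \right)} = 6 + 2 w$ ($L{\left(I,w \right)} = 2 w + \left(5 - -1\right) = 2 w + \left(5 + 1\right) = 2 w + 6 = 6 + 2 w$)
$-21 + \left(-5\right)^{2} L{\left(v{\left(-1 \right)},- 4 \left(2 + D{\left(t \right)}\right) \right)} = -21 + \left(-5\right)^{2} \left(6 + 2 \left(- 4 \left(2 + 0\right)\right)\right) = -21 + 25 \left(6 + 2 \left(\left(-4\right) 2\right)\right) = -21 + 25 \left(6 + 2 \left(-8\right)\right) = -21 + 25 \left(6 - 16\right) = -21 + 25 \left(-10\right) = -21 - 250 = -271$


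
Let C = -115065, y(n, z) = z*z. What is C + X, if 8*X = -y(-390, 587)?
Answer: -1265089/8 ≈ -1.5814e+5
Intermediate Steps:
y(n, z) = z**2
X = -344569/8 (X = (-1*587**2)/8 = (-1*344569)/8 = (1/8)*(-344569) = -344569/8 ≈ -43071.)
C + X = -115065 - 344569/8 = -1265089/8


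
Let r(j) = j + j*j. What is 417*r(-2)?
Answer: 834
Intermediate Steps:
r(j) = j + j**2
417*r(-2) = 417*(-2*(1 - 2)) = 417*(-2*(-1)) = 417*2 = 834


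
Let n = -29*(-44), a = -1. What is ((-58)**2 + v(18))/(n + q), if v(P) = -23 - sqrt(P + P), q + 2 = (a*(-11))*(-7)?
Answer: 3335/1197 ≈ 2.7861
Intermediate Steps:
q = -79 (q = -2 - 1*(-11)*(-7) = -2 + 11*(-7) = -2 - 77 = -79)
n = 1276
v(P) = -23 - sqrt(2)*sqrt(P) (v(P) = -23 - sqrt(2*P) = -23 - sqrt(2)*sqrt(P))
((-58)**2 + v(18))/(n + q) = ((-58)**2 + (-23 - sqrt(2)*sqrt(18)))/(1276 - 79) = (3364 + (-23 - sqrt(2)*3*sqrt(2)))/1197 = (3364 + (-23 - 6))*(1/1197) = (3364 - 29)*(1/1197) = 3335*(1/1197) = 3335/1197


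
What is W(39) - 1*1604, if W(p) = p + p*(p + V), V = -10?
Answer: -434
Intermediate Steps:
W(p) = p + p*(-10 + p) (W(p) = p + p*(p - 10) = p + p*(-10 + p))
W(39) - 1*1604 = 39*(-9 + 39) - 1*1604 = 39*30 - 1604 = 1170 - 1604 = -434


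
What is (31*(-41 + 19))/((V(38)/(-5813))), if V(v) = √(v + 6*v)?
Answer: 1982233*√266/133 ≈ 2.4308e+5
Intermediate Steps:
V(v) = √7*√v (V(v) = √(7*v) = √7*√v)
(31*(-41 + 19))/((V(38)/(-5813))) = (31*(-41 + 19))/(((√7*√38)/(-5813))) = (31*(-22))/((√266*(-1/5813))) = -682*(-5813*√266/266) = -(-1982233)*√266/133 = 1982233*√266/133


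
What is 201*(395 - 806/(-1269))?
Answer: 33638087/423 ≈ 79523.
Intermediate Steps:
201*(395 - 806/(-1269)) = 201*(395 - 806*(-1/1269)) = 201*(395 + 806/1269) = 201*(502061/1269) = 33638087/423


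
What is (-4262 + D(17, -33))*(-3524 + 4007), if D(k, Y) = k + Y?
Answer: -2066274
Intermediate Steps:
D(k, Y) = Y + k
(-4262 + D(17, -33))*(-3524 + 4007) = (-4262 + (-33 + 17))*(-3524 + 4007) = (-4262 - 16)*483 = -4278*483 = -2066274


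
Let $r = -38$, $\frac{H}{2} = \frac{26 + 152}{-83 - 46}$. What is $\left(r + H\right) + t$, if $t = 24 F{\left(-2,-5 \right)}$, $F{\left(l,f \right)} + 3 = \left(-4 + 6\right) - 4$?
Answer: $- \frac{20738}{129} \approx -160.76$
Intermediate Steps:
$H = - \frac{356}{129}$ ($H = 2 \frac{26 + 152}{-83 - 46} = 2 \frac{178}{-129} = 2 \cdot 178 \left(- \frac{1}{129}\right) = 2 \left(- \frac{178}{129}\right) = - \frac{356}{129} \approx -2.7597$)
$F{\left(l,f \right)} = -5$ ($F{\left(l,f \right)} = -3 + \left(\left(-4 + 6\right) - 4\right) = -3 + \left(2 - 4\right) = -3 - 2 = -5$)
$t = -120$ ($t = 24 \left(-5\right) = -120$)
$\left(r + H\right) + t = \left(-38 - \frac{356}{129}\right) - 120 = - \frac{5258}{129} - 120 = - \frac{20738}{129}$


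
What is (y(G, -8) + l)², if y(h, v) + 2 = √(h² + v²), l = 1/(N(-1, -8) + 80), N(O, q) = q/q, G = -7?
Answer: 767314/6561 - 322*√113/81 ≈ 74.693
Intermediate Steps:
N(O, q) = 1
l = 1/81 (l = 1/(1 + 80) = 1/81 ≈ 0.012346)
y(h, v) = -2 + √(h² + v²)
(y(G, -8) + l)² = ((-2 + √((-7)² + (-8)²)) + 1/81)² = ((-2 + √(49 + 64)) + 1/81)² = ((-2 + √113) + 1/81)² = (-161/81 + √113)²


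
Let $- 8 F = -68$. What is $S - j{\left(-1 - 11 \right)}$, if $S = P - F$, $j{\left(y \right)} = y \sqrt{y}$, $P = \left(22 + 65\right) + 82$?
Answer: $\frac{321}{2} + 24 i \sqrt{3} \approx 160.5 + 41.569 i$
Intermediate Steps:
$P = 169$ ($P = 87 + 82 = 169$)
$F = \frac{17}{2}$ ($F = \left(- \frac{1}{8}\right) \left(-68\right) = \frac{17}{2} \approx 8.5$)
$j{\left(y \right)} = y^{\frac{3}{2}}$
$S = \frac{321}{2}$ ($S = 169 - \frac{17}{2} = \frac{321}{2} \approx 160.5$)
$S - j{\left(-1 - 11 \right)} = \frac{321}{2} - \left(-1 - 11\right)^{\frac{3}{2}} = \frac{321}{2} - \left(-12\right)^{\frac{3}{2}} = \frac{321}{2} - - 24 i \sqrt{3} = \frac{321}{2} + 24 i \sqrt{3}$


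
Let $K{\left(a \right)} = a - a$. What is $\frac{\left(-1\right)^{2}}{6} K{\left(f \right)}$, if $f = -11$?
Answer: $0$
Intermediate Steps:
$K{\left(a \right)} = 0$
$\frac{\left(-1\right)^{2}}{6} K{\left(f \right)} = \frac{\left(-1\right)^{2}}{6} \cdot 0 = 1 \cdot \frac{1}{6} \cdot 0 = \frac{1}{6} \cdot 0 = 0$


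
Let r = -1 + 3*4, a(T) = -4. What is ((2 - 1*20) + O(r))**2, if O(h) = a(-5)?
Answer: 484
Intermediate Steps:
r = 11 (r = -1 + 12 = 11)
O(h) = -4
((2 - 1*20) + O(r))**2 = ((2 - 1*20) - 4)**2 = ((2 - 20) - 4)**2 = (-18 - 4)**2 = (-22)**2 = 484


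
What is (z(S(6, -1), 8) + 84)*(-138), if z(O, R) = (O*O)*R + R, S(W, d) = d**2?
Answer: -13800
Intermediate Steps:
z(O, R) = R + R*O**2 (z(O, R) = O**2*R + R = R*O**2 + R = R + R*O**2)
(z(S(6, -1), 8) + 84)*(-138) = (8*(1 + ((-1)**2)**2) + 84)*(-138) = (8*(1 + 1**2) + 84)*(-138) = (8*(1 + 1) + 84)*(-138) = (8*2 + 84)*(-138) = (16 + 84)*(-138) = 100*(-138) = -13800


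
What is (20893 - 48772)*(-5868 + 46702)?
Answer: -1138411086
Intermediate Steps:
(20893 - 48772)*(-5868 + 46702) = -27879*40834 = -1138411086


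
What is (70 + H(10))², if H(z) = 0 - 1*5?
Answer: 4225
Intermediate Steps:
H(z) = -5 (H(z) = 0 - 5 = -5)
(70 + H(10))² = (70 - 5)² = 65² = 4225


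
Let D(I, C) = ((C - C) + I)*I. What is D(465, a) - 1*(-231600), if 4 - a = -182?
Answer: 447825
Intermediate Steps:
a = 186 (a = 4 - 1*(-182) = 4 + 182 = 186)
D(I, C) = I² (D(I, C) = (0 + I)*I = I*I = I²)
D(465, a) - 1*(-231600) = 465² - 1*(-231600) = 216225 + 231600 = 447825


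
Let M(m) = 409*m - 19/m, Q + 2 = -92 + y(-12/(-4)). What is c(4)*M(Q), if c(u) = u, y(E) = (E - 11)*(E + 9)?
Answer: -1554198/5 ≈ -3.1084e+5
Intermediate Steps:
y(E) = (-11 + E)*(9 + E)
Q = -190 (Q = -2 + (-92 + (-99 + (-12/(-4))² - (-24)/(-4))) = -2 + (-92 + (-99 + (-12*(-¼))² - (-24)*(-1)/4)) = -2 + (-92 + (-99 + 3² - 2*3)) = -2 + (-92 + (-99 + 9 - 6)) = -2 + (-92 - 96) = -2 - 188 = -190)
M(m) = -19/m + 409*m
c(4)*M(Q) = 4*(-19/(-190) + 409*(-190)) = 4*(-19*(-1/190) - 77710) = 4*(⅒ - 77710) = 4*(-777099/10) = -1554198/5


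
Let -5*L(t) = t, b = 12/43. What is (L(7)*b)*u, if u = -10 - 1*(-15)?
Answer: -84/43 ≈ -1.9535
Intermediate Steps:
u = 5 (u = -10 + 15 = 5)
b = 12/43 (b = 12*(1/43) = 12/43 ≈ 0.27907)
L(t) = -t/5
(L(7)*b)*u = (-⅕*7*(12/43))*5 = -7/5*12/43*5 = -84/215*5 = -84/43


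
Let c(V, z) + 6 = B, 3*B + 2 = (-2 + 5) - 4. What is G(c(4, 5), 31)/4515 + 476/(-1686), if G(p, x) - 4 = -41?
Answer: -368587/1268715 ≈ -0.29052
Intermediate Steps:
B = -1 (B = -⅔ + ((-2 + 5) - 4)/3 = -⅔ + (3 - 4)/3 = -⅔ + (⅓)*(-1) = -⅔ - ⅓ = -1)
c(V, z) = -7 (c(V, z) = -6 - 1 = -7)
G(p, x) = -37 (G(p, x) = 4 - 41 = -37)
G(c(4, 5), 31)/4515 + 476/(-1686) = -37/4515 + 476/(-1686) = -37*1/4515 + 476*(-1/1686) = -37/4515 - 238/843 = -368587/1268715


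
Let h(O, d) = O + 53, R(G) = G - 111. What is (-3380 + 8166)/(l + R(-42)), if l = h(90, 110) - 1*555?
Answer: -4786/565 ≈ -8.4708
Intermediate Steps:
R(G) = -111 + G
h(O, d) = 53 + O
l = -412 (l = (53 + 90) - 1*555 = 143 - 555 = -412)
(-3380 + 8166)/(l + R(-42)) = (-3380 + 8166)/(-412 + (-111 - 42)) = 4786/(-412 - 153) = 4786/(-565) = 4786*(-1/565) = -4786/565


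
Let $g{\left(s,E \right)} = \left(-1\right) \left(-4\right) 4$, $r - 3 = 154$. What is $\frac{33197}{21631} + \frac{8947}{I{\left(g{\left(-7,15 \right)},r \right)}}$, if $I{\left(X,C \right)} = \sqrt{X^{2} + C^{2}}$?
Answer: $\frac{33197}{21631} + \frac{8947 \sqrt{24905}}{24905} \approx 58.228$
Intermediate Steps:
$r = 157$ ($r = 3 + 154 = 157$)
$g{\left(s,E \right)} = 16$ ($g{\left(s,E \right)} = 4 \cdot 4 = 16$)
$I{\left(X,C \right)} = \sqrt{C^{2} + X^{2}}$
$\frac{33197}{21631} + \frac{8947}{I{\left(g{\left(-7,15 \right)},r \right)}} = \frac{33197}{21631} + \frac{8947}{\sqrt{157^{2} + 16^{2}}} = 33197 \cdot \frac{1}{21631} + \frac{8947}{\sqrt{24649 + 256}} = \frac{33197}{21631} + \frac{8947}{\sqrt{24905}} = \frac{33197}{21631} + 8947 \frac{\sqrt{24905}}{24905} = \frac{33197}{21631} + \frac{8947 \sqrt{24905}}{24905}$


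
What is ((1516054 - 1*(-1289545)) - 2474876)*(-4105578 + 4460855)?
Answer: 117498275271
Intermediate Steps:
((1516054 - 1*(-1289545)) - 2474876)*(-4105578 + 4460855) = ((1516054 + 1289545) - 2474876)*355277 = (2805599 - 2474876)*355277 = 330723*355277 = 117498275271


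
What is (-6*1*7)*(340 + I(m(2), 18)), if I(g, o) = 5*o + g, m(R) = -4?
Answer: -17892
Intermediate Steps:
I(g, o) = g + 5*o
(-6*1*7)*(340 + I(m(2), 18)) = (-6*1*7)*(340 + (-4 + 5*18)) = (-6*7)*(340 + (-4 + 90)) = -42*(340 + 86) = -42*426 = -17892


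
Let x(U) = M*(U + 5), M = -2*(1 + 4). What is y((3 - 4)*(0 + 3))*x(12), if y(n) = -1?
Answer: 170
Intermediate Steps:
M = -10 (M = -2*5 = -10)
x(U) = -50 - 10*U (x(U) = -10*(U + 5) = -10*(5 + U) = -50 - 10*U)
y((3 - 4)*(0 + 3))*x(12) = -(-50 - 10*12) = -(-50 - 120) = -1*(-170) = 170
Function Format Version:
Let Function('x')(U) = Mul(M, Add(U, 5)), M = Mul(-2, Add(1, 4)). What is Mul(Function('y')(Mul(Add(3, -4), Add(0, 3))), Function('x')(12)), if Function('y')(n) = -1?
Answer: 170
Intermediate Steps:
M = -10 (M = Mul(-2, 5) = -10)
Function('x')(U) = Add(-50, Mul(-10, U)) (Function('x')(U) = Mul(-10, Add(U, 5)) = Mul(-10, Add(5, U)) = Add(-50, Mul(-10, U)))
Mul(Function('y')(Mul(Add(3, -4), Add(0, 3))), Function('x')(12)) = Mul(-1, Add(-50, Mul(-10, 12))) = Mul(-1, Add(-50, -120)) = Mul(-1, -170) = 170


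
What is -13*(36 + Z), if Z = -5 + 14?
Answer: -585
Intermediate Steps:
Z = 9
-13*(36 + Z) = -13*(36 + 9) = -13*45 = -585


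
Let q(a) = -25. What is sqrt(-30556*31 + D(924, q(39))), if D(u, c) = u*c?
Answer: 4*I*sqrt(60646) ≈ 985.06*I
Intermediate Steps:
D(u, c) = c*u
sqrt(-30556*31 + D(924, q(39))) = sqrt(-30556*31 - 25*924) = sqrt(-947236 - 23100) = sqrt(-970336) = 4*I*sqrt(60646)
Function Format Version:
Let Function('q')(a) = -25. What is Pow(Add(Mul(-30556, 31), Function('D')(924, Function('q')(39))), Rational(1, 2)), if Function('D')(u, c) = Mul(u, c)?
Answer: Mul(4, I, Pow(60646, Rational(1, 2))) ≈ Mul(985.06, I)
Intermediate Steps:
Function('D')(u, c) = Mul(c, u)
Pow(Add(Mul(-30556, 31), Function('D')(924, Function('q')(39))), Rational(1, 2)) = Pow(Add(Mul(-30556, 31), Mul(-25, 924)), Rational(1, 2)) = Pow(Add(-947236, -23100), Rational(1, 2)) = Pow(-970336, Rational(1, 2)) = Mul(4, I, Pow(60646, Rational(1, 2)))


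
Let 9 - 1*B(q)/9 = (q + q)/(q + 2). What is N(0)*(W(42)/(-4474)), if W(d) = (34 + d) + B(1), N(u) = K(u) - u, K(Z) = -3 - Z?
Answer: 453/4474 ≈ 0.10125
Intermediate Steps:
N(u) = -3 - 2*u (N(u) = (-3 - u) - u = -3 - 2*u)
B(q) = 81 - 18*q/(2 + q) (B(q) = 81 - 9*(q + q)/(q + 2) = 81 - 9*2*q/(2 + q) = 81 - 18*q/(2 + q))
W(d) = 109 + d (W(d) = (34 + d) + 9*(18 + 7*1)/(2 + 1) = (34 + d) + 9*(18 + 7)/3 = (34 + d) + 9*(⅓)*25 = (34 + d) + 75 = 109 + d)
N(0)*(W(42)/(-4474)) = (-3 - 2*0)*((109 + 42)/(-4474)) = (-3 + 0)*(151*(-1/4474)) = -3*(-151/4474) = 453/4474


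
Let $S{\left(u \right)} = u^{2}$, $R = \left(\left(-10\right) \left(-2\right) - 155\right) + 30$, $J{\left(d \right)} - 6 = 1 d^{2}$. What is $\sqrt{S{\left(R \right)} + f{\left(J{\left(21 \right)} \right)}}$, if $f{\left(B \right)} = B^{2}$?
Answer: $3 \sqrt{23426} \approx 459.17$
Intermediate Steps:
$J{\left(d \right)} = 6 + d^{2}$ ($J{\left(d \right)} = 6 + 1 d^{2} = 6 + d^{2}$)
$R = -105$ ($R = \left(20 - 155\right) + 30 = -135 + 30 = -105$)
$\sqrt{S{\left(R \right)} + f{\left(J{\left(21 \right)} \right)}} = \sqrt{\left(-105\right)^{2} + \left(6 + 21^{2}\right)^{2}} = \sqrt{11025 + \left(6 + 441\right)^{2}} = \sqrt{11025 + 447^{2}} = \sqrt{11025 + 199809} = \sqrt{210834} = 3 \sqrt{23426}$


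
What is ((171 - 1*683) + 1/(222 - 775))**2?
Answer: 80166560769/305809 ≈ 2.6215e+5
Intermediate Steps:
((171 - 1*683) + 1/(222 - 775))**2 = ((171 - 683) + 1/(-553))**2 = (-512 - 1/553)**2 = (-283137/553)**2 = 80166560769/305809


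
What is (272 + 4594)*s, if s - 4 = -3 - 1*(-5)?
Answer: 29196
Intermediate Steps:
s = 6 (s = 4 + (-3 - 1*(-5)) = 4 + (-3 + 5) = 4 + 2 = 6)
(272 + 4594)*s = (272 + 4594)*6 = 4866*6 = 29196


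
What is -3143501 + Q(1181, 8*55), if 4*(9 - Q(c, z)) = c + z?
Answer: -12575589/4 ≈ -3.1439e+6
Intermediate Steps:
Q(c, z) = 9 - c/4 - z/4 (Q(c, z) = 9 - (c + z)/4 = 9 + (-c/4 - z/4) = 9 - c/4 - z/4)
-3143501 + Q(1181, 8*55) = -3143501 + (9 - ¼*1181 - 2*55) = -3143501 + (9 - 1181/4 - ¼*440) = -3143501 + (9 - 1181/4 - 110) = -3143501 - 1585/4 = -12575589/4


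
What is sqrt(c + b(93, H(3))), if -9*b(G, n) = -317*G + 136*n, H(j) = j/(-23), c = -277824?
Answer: I*sqrt(1307115231)/69 ≈ 523.97*I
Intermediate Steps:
H(j) = -j/23 (H(j) = j*(-1/23) = -j/23)
b(G, n) = -136*n/9 + 317*G/9 (b(G, n) = -(-317*G + 136*n)/9 = -136*n/9 + 317*G/9)
sqrt(c + b(93, H(3))) = sqrt(-277824 + (-(-136)*3/207 + (317/9)*93)) = sqrt(-277824 + (-136/9*(-3/23) + 9827/3)) = sqrt(-277824 + (136/69 + 9827/3)) = sqrt(-277824 + 226157/69) = sqrt(-18943699/69) = I*sqrt(1307115231)/69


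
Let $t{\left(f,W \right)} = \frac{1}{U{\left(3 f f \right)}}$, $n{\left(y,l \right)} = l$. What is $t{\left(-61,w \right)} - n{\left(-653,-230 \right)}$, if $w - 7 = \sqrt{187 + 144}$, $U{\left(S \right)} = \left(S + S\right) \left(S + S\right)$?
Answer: $\frac{114643563481}{498450276} \approx 230.0$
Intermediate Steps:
$U{\left(S \right)} = 4 S^{2}$ ($U{\left(S \right)} = 2 S 2 S = 4 S^{2}$)
$w = 7 + \sqrt{331}$ ($w = 7 + \sqrt{187 + 144} = 7 + \sqrt{331} \approx 25.193$)
$t{\left(f,W \right)} = \frac{1}{36 f^{4}}$ ($t{\left(f,W \right)} = \frac{1}{4 \left(3 f f\right)^{2}} = \frac{1}{4 \left(3 f^{2}\right)^{2}} = \frac{1}{4 \cdot 9 f^{4}} = \frac{1}{36 f^{4}}$)
$t{\left(-61,w \right)} - n{\left(-653,-230 \right)} = \frac{1}{36 \cdot 13845841} - -230 = \frac{1}{36} \cdot \frac{1}{13845841} + 230 = \frac{1}{498450276} + 230 = \frac{114643563481}{498450276}$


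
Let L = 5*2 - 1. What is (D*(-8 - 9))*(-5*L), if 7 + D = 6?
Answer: -765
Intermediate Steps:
L = 9 (L = 10 - 1 = 9)
D = -1 (D = -7 + 6 = -1)
(D*(-8 - 9))*(-5*L) = (-(-8 - 9))*(-5*9) = -1*(-17)*(-45) = 17*(-45) = -765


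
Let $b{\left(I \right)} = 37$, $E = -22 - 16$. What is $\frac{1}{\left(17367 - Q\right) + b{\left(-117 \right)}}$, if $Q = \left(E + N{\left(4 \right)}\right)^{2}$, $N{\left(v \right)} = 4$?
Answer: $\frac{1}{16248} \approx 6.1546 \cdot 10^{-5}$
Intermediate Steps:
$E = -38$
$Q = 1156$ ($Q = \left(-38 + 4\right)^{2} = \left(-34\right)^{2} = 1156$)
$\frac{1}{\left(17367 - Q\right) + b{\left(-117 \right)}} = \frac{1}{\left(17367 - 1156\right) + 37} = \frac{1}{16211 + 37} = \frac{1}{16248}$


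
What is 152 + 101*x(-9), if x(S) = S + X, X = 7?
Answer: -50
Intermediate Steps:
x(S) = 7 + S (x(S) = S + 7 = 7 + S)
152 + 101*x(-9) = 152 + 101*(7 - 9) = 152 + 101*(-2) = 152 - 202 = -50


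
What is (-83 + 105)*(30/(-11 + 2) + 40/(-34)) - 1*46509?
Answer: -2377019/51 ≈ -46608.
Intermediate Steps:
(-83 + 105)*(30/(-11 + 2) + 40/(-34)) - 1*46509 = 22*(30/(-9) + 40*(-1/34)) - 46509 = 22*(30*(-⅑) - 20/17) - 46509 = 22*(-10/3 - 20/17) - 46509 = 22*(-230/51) - 46509 = -5060/51 - 46509 = -2377019/51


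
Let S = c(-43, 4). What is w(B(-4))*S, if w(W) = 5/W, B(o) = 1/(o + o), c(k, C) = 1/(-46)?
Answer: 20/23 ≈ 0.86957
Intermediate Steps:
c(k, C) = -1/46
B(o) = 1/(2*o)
S = -1/46 ≈ -0.021739
w(B(-4))*S = (5/(((1/2)/(-4))))*(-1/46) = (5/(((1/2)*(-1/4))))*(-1/46) = (5/(-1/8))*(-1/46) = (5*(-8))*(-1/46) = -40*(-1/46) = 20/23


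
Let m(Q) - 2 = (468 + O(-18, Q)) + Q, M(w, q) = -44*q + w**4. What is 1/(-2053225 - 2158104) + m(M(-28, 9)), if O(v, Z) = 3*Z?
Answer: 10349383130789/4211329 ≈ 2.4575e+6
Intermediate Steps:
M(w, q) = w**4 - 44*q
m(Q) = 470 + 4*Q (m(Q) = 2 + ((468 + 3*Q) + Q) = 2 + (468 + 4*Q) = 470 + 4*Q)
1/(-2053225 - 2158104) + m(M(-28, 9)) = 1/(-2053225 - 2158104) + (470 + 4*((-28)**4 - 44*9)) = 1/(-4211329) + (470 + 4*(614656 - 396)) = -1/4211329 + (470 + 4*614260) = -1/4211329 + (470 + 2457040) = -1/4211329 + 2457510 = 10349383130789/4211329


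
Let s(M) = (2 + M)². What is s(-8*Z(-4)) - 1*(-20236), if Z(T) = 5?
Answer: 21680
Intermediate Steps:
s(-8*Z(-4)) - 1*(-20236) = (2 - 8*5)² - 1*(-20236) = (2 - 40)² + 20236 = (-38)² + 20236 = 1444 + 20236 = 21680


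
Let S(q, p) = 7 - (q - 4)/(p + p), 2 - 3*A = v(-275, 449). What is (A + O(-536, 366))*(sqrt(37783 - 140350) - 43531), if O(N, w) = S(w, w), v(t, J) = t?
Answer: -1574733925/366 + 36175*I*sqrt(102567)/366 ≈ -4.3026e+6 + 31654.0*I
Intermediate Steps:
A = 277/3 (A = 2/3 - 1/3*(-275) = 2/3 + 275/3 = 277/3 ≈ 92.333)
S(q, p) = 7 - (-4 + q)/(2*p)
O(N, w) = (4 + 13*w)/(2*w) (O(N, w) = (4 - w + 14*w)/(2*w) = (4 + 13*w)/(2*w))
(A + O(-536, 366))*(sqrt(37783 - 140350) - 43531) = (277/3 + (13/2 + 2/366))*(sqrt(37783 - 140350) - 43531) = (277/3 + (13/2 + 2*(1/366)))*(sqrt(-102567) - 43531) = (277/3 + (13/2 + 1/183))*(I*sqrt(102567) - 43531) = (277/3 + 2381/366)*(-43531 + I*sqrt(102567)) = 36175*(-43531 + I*sqrt(102567))/366 = -1574733925/366 + 36175*I*sqrt(102567)/366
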